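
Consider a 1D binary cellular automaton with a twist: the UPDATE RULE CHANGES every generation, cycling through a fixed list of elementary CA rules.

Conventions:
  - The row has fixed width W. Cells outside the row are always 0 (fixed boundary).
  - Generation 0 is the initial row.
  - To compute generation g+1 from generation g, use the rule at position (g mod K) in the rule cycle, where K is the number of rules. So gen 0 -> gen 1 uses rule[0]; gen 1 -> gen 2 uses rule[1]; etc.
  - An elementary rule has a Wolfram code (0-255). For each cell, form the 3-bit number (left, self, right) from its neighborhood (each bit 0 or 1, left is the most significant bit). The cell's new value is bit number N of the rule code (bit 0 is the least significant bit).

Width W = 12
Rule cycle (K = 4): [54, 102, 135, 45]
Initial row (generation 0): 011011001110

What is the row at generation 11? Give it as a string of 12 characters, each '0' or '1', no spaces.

Gen 0: 011011001110
Gen 1 (rule 54): 100100110001
Gen 2 (rule 102): 101101010011
Gen 3 (rule 135): 100001010100
Gen 4 (rule 45): 101101111101
Gen 5 (rule 54): 110010000011
Gen 6 (rule 102): 010110000101
Gen 7 (rule 135): 110000111101
Gen 8 (rule 45): 100110100011
Gen 9 (rule 54): 111001110100
Gen 10 (rule 102): 001010011100
Gen 11 (rule 135): 111010101001

Answer: 111010101001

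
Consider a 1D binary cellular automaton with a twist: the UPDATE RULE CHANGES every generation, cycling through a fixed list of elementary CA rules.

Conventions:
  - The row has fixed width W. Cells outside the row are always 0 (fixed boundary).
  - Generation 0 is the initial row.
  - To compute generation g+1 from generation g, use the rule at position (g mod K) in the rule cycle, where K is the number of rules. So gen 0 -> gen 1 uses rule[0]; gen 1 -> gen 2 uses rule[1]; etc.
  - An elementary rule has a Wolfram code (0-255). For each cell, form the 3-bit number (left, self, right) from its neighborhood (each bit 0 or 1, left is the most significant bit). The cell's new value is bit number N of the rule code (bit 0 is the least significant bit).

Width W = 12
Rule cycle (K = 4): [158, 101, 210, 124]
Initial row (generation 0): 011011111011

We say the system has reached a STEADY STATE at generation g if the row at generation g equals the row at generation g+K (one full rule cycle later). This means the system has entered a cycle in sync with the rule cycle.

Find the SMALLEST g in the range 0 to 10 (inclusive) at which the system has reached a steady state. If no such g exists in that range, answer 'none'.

Answer: none

Derivation:
Gen 0: 011011111011
Gen 1 (rule 158): 110011110010
Gen 2 (rule 101): 010000010010
Gen 3 (rule 210): 101000101101
Gen 4 (rule 124): 111100111111
Gen 5 (rule 158): 111011111110
Gen 6 (rule 101): 001100000010
Gen 7 (rule 210): 010110000101
Gen 8 (rule 124): 011111000111
Gen 9 (rule 158): 111110101110
Gen 10 (rule 101): 000011110010
Gen 11 (rule 210): 000101111101
Gen 12 (rule 124): 000111000111
Gen 13 (rule 158): 001110101110
Gen 14 (rule 101): 100011110010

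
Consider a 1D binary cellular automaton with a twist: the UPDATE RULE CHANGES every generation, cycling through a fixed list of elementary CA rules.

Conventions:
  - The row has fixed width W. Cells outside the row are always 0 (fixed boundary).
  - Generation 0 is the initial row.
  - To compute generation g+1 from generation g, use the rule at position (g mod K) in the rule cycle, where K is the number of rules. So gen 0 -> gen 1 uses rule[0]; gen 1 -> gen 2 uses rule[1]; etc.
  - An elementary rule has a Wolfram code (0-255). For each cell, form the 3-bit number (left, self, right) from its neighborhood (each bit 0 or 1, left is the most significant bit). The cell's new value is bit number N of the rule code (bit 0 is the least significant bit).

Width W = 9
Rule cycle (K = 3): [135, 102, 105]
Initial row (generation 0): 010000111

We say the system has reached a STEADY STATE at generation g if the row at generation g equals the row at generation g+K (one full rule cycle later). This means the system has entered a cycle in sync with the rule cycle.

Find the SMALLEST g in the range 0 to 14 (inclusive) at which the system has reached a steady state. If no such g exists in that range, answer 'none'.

Answer: none

Derivation:
Gen 0: 010000111
Gen 1 (rule 135): 110111010
Gen 2 (rule 102): 011001110
Gen 3 (rule 105): 011001010
Gen 4 (rule 135): 100011010
Gen 5 (rule 102): 100101110
Gen 6 (rule 105): 000011010
Gen 7 (rule 135): 111100010
Gen 8 (rule 102): 000100110
Gen 9 (rule 105): 110000110
Gen 10 (rule 135): 000111000
Gen 11 (rule 102): 001001000
Gen 12 (rule 105): 100000011
Gen 13 (rule 135): 101111100
Gen 14 (rule 102): 110000100
Gen 15 (rule 105): 110110001
Gen 16 (rule 135): 000000111
Gen 17 (rule 102): 000001001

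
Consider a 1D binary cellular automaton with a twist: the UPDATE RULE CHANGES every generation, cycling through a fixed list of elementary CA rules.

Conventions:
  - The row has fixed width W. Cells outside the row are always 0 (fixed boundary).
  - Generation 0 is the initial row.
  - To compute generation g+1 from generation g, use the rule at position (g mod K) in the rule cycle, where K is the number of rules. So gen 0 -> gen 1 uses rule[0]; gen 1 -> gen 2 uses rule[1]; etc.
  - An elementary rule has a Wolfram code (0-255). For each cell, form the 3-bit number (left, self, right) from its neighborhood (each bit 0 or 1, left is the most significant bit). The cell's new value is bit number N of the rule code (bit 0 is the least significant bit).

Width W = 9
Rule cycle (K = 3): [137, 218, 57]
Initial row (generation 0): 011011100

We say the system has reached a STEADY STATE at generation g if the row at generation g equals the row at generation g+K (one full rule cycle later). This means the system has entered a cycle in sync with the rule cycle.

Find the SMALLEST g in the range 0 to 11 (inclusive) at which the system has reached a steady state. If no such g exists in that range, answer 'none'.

Answer: 2

Derivation:
Gen 0: 011011100
Gen 1 (rule 137): 010011001
Gen 2 (rule 218): 101111110
Gen 3 (rule 57): 011000001
Gen 4 (rule 137): 010011100
Gen 5 (rule 218): 101111110
Gen 6 (rule 57): 011000001
Gen 7 (rule 137): 010011100
Gen 8 (rule 218): 101111110
Gen 9 (rule 57): 011000001
Gen 10 (rule 137): 010011100
Gen 11 (rule 218): 101111110
Gen 12 (rule 57): 011000001
Gen 13 (rule 137): 010011100
Gen 14 (rule 218): 101111110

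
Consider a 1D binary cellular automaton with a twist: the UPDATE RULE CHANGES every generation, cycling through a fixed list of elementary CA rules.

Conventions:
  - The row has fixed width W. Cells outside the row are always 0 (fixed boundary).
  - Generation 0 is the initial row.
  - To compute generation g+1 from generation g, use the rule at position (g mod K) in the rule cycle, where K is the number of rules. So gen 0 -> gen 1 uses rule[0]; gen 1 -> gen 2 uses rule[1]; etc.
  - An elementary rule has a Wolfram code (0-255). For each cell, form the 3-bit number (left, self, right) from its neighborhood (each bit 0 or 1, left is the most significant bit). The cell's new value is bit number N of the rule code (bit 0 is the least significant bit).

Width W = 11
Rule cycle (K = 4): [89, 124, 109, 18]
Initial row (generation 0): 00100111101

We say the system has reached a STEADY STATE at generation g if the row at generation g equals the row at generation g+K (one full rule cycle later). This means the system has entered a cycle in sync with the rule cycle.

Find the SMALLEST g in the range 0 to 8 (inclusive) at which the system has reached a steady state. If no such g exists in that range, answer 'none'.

Answer: 8

Derivation:
Gen 0: 00100111101
Gen 1 (rule 89): 10010100100
Gen 2 (rule 124): 11011110110
Gen 3 (rule 109): 11110011110
Gen 4 (rule 18): 00001100001
Gen 5 (rule 89): 11101111100
Gen 6 (rule 124): 10111000110
Gen 7 (rule 109): 11101010110
Gen 8 (rule 18): 00000000001
Gen 9 (rule 89): 11111111100
Gen 10 (rule 124): 10000000110
Gen 11 (rule 109): 10111110110
Gen 12 (rule 18): 00000000001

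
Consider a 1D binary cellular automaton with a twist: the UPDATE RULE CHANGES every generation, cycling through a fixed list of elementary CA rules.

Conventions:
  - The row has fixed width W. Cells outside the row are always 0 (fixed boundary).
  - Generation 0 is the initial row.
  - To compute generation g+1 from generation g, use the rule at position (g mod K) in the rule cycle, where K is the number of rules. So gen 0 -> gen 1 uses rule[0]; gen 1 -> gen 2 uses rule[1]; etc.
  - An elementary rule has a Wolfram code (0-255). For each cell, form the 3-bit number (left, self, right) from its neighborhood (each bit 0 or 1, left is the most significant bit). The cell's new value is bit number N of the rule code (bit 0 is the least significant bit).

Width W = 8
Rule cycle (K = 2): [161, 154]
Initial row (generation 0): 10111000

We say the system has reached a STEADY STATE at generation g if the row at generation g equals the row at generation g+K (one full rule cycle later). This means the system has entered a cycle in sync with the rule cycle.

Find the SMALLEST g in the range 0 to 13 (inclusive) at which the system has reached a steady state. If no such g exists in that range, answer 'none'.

Gen 0: 10111000
Gen 1 (rule 161): 01010011
Gen 2 (rule 154): 10001110
Gen 3 (rule 161): 00100100
Gen 4 (rule 154): 01011010
Gen 5 (rule 161): 00100100
Gen 6 (rule 154): 01011010
Gen 7 (rule 161): 00100100
Gen 8 (rule 154): 01011010
Gen 9 (rule 161): 00100100
Gen 10 (rule 154): 01011010
Gen 11 (rule 161): 00100100
Gen 12 (rule 154): 01011010
Gen 13 (rule 161): 00100100
Gen 14 (rule 154): 01011010
Gen 15 (rule 161): 00100100

Answer: 3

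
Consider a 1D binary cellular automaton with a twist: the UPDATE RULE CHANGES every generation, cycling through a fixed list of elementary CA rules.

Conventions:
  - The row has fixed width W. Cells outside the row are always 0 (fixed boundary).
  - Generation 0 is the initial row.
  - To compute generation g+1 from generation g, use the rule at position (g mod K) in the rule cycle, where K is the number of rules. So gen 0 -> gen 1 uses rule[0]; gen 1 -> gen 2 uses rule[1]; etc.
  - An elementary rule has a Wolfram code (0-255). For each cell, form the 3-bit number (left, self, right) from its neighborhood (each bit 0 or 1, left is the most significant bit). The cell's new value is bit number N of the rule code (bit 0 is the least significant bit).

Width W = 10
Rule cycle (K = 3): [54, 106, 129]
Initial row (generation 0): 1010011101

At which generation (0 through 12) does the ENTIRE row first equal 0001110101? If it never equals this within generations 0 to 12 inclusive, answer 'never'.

Answer: never

Derivation:
Gen 0: 1010011101
Gen 1 (rule 54): 1111100011
Gen 2 (rule 106): 1000100111
Gen 3 (rule 129): 0010000010
Gen 4 (rule 54): 0111000111
Gen 5 (rule 106): 1101001101
Gen 6 (rule 129): 0000000000
Gen 7 (rule 54): 0000000000
Gen 8 (rule 106): 0000000000
Gen 9 (rule 129): 1111111111
Gen 10 (rule 54): 0000000000
Gen 11 (rule 106): 0000000000
Gen 12 (rule 129): 1111111111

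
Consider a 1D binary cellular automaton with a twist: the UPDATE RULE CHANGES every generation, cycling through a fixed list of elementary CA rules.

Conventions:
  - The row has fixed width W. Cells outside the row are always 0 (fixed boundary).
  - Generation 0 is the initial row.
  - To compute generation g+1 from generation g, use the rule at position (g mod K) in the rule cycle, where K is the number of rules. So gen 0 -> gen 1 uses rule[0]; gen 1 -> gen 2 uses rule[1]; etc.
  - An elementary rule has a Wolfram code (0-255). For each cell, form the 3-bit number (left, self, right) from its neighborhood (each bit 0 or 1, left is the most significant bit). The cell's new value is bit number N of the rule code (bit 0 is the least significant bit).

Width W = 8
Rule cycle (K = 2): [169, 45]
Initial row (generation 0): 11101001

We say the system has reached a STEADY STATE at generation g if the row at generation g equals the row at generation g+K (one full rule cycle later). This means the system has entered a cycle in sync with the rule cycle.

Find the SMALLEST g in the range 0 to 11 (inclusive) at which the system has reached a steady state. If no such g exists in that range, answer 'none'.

Answer: none

Derivation:
Gen 0: 11101001
Gen 1 (rule 169): 11010000
Gen 2 (rule 45): 10110111
Gen 3 (rule 169): 01101110
Gen 4 (rule 45): 01011000
Gen 5 (rule 169): 00110011
Gen 6 (rule 45): 10100010
Gen 7 (rule 169): 01001000
Gen 8 (rule 45): 01001011
Gen 9 (rule 169): 00000110
Gen 10 (rule 45): 11110100
Gen 11 (rule 169): 11101001
Gen 12 (rule 45): 10011001
Gen 13 (rule 169): 00010000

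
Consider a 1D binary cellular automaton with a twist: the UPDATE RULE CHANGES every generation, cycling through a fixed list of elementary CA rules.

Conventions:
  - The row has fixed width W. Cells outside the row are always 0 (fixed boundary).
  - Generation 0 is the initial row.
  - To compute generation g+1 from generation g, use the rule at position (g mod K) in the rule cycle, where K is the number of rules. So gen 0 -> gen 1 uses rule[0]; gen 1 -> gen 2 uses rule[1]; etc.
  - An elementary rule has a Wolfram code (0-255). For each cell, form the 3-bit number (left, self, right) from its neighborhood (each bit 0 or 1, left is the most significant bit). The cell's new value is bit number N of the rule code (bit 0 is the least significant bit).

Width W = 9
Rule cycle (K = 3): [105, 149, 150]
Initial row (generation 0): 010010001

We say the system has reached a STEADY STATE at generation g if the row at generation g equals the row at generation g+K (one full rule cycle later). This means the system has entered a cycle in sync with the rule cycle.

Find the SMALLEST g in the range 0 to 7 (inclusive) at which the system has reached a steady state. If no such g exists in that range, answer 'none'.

Gen 0: 010010001
Gen 1 (rule 105): 000000100
Gen 2 (rule 149): 111110111
Gen 3 (rule 150): 011100010
Gen 4 (rule 105): 010101000
Gen 5 (rule 149): 010101111
Gen 6 (rule 150): 110100110
Gen 7 (rule 105): 111000110
Gen 8 (rule 149): 010110001
Gen 9 (rule 150): 110001011
Gen 10 (rule 105): 110100111

Answer: none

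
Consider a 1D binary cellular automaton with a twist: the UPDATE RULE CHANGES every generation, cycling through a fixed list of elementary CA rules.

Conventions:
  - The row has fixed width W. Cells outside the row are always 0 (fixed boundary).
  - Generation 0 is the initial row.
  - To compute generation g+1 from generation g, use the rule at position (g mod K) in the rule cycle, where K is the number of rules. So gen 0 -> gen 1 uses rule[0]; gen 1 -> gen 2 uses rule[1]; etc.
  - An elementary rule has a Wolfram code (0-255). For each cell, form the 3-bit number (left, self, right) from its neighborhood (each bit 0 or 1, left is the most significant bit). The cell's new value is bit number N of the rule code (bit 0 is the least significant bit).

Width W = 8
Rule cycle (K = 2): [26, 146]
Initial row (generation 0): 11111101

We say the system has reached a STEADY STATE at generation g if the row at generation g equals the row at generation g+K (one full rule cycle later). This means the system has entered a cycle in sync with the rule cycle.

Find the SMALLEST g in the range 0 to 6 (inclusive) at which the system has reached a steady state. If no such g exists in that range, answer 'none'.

Gen 0: 11111101
Gen 1 (rule 26): 10000000
Gen 2 (rule 146): 01000000
Gen 3 (rule 26): 10100000
Gen 4 (rule 146): 00010000
Gen 5 (rule 26): 00101000
Gen 6 (rule 146): 01000100
Gen 7 (rule 26): 10101010
Gen 8 (rule 146): 00000001

Answer: none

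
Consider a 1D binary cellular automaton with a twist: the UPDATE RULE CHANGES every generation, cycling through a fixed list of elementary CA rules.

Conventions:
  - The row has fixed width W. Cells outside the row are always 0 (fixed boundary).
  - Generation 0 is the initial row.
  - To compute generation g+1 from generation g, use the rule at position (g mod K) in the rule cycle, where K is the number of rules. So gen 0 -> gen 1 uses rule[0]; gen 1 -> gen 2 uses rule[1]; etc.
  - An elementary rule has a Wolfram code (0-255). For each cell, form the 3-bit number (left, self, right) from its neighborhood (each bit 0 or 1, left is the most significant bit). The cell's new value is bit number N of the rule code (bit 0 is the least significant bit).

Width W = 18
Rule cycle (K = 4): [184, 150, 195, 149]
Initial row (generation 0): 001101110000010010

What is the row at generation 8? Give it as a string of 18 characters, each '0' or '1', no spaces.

Answer: 010010111101010111

Derivation:
Gen 0: 001101110000010010
Gen 1 (rule 184): 001011101000001001
Gen 2 (rule 150): 011001001100011111
Gen 3 (rule 195): 101010010101101111
Gen 4 (rule 149): 101011010100000110
Gen 5 (rule 184): 010110101010000101
Gen 6 (rule 150): 110000101011001101
Gen 7 (rule 195): 010111000001010100
Gen 8 (rule 149): 010010111101010111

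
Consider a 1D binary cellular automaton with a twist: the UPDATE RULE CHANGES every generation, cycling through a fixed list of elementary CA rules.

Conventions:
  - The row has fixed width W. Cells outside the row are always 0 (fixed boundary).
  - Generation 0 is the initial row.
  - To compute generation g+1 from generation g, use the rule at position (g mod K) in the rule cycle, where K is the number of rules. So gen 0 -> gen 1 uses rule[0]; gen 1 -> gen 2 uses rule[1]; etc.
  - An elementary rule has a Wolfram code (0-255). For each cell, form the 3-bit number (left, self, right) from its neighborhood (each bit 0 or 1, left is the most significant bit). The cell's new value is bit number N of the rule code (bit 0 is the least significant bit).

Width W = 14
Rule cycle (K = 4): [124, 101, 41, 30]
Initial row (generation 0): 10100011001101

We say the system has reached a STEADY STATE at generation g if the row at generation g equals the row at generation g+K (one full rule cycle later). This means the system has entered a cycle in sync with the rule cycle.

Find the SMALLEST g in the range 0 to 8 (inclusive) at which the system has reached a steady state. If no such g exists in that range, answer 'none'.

Gen 0: 10100011001101
Gen 1 (rule 124): 11110011101111
Gen 2 (rule 101): 00010000110001
Gen 3 (rule 41): 11000110100100
Gen 4 (rule 30): 10101100111110
Gen 5 (rule 124): 11111110100011
Gen 6 (rule 101): 00000011101001
Gen 7 (rule 41): 11111010010000
Gen 8 (rule 30): 10000011111000
Gen 9 (rule 124): 11000010001100
Gen 10 (rule 101): 01011010100101
Gen 11 (rule 41): 00110101000010
Gen 12 (rule 30): 01100101100111

Answer: none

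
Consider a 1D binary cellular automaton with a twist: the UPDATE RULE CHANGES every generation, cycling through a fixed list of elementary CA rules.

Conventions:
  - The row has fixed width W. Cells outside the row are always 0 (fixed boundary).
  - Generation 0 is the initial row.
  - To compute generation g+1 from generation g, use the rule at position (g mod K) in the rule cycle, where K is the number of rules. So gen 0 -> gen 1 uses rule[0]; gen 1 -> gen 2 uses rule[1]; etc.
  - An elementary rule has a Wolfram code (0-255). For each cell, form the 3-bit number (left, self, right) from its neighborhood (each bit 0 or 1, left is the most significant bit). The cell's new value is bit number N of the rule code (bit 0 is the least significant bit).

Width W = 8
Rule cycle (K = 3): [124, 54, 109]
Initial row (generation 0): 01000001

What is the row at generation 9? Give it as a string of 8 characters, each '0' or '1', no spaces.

Answer: 11101011

Derivation:
Gen 0: 01000001
Gen 1 (rule 124): 01100001
Gen 2 (rule 54): 10010011
Gen 3 (rule 109): 10010011
Gen 4 (rule 124): 11011011
Gen 5 (rule 54): 00100100
Gen 6 (rule 109): 10100101
Gen 7 (rule 124): 11110111
Gen 8 (rule 54): 00001000
Gen 9 (rule 109): 11101011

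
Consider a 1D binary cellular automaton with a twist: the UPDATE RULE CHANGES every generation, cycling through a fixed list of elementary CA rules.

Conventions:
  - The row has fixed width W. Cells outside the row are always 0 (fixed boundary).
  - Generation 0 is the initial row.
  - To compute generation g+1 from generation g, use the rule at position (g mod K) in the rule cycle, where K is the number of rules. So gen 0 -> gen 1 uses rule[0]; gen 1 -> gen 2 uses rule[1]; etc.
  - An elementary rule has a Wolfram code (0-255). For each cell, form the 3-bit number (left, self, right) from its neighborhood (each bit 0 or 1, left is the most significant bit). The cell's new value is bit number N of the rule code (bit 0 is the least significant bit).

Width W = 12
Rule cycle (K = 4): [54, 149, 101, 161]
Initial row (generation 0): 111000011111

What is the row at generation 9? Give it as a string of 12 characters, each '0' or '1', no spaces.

Answer: 000010010111

Derivation:
Gen 0: 111000011111
Gen 1 (rule 54): 000100100000
Gen 2 (rule 149): 110110111111
Gen 3 (rule 101): 011011000001
Gen 4 (rule 161): 000100011100
Gen 5 (rule 54): 001110100010
Gen 6 (rule 149): 100100111011
Gen 7 (rule 101): 100100001101
Gen 8 (rule 161): 000001100010
Gen 9 (rule 54): 000010010111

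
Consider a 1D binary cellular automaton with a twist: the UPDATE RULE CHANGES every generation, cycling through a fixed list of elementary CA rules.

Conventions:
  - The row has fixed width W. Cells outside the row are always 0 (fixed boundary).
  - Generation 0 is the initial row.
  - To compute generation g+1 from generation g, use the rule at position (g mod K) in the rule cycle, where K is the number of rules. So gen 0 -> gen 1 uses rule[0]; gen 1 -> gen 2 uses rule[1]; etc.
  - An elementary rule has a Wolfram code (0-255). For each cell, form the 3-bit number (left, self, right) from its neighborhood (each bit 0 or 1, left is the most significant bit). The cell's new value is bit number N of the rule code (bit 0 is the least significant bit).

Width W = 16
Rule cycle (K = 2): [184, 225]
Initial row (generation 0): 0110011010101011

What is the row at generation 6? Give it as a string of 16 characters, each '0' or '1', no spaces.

Gen 0: 0110011010101011
Gen 1 (rule 184): 0101010101010110
Gen 2 (rule 225): 0010101010101010
Gen 3 (rule 184): 0001010101010101
Gen 4 (rule 225): 1100101010101010
Gen 5 (rule 184): 1010010101010101
Gen 6 (rule 225): 0100001010101010

Answer: 0100001010101010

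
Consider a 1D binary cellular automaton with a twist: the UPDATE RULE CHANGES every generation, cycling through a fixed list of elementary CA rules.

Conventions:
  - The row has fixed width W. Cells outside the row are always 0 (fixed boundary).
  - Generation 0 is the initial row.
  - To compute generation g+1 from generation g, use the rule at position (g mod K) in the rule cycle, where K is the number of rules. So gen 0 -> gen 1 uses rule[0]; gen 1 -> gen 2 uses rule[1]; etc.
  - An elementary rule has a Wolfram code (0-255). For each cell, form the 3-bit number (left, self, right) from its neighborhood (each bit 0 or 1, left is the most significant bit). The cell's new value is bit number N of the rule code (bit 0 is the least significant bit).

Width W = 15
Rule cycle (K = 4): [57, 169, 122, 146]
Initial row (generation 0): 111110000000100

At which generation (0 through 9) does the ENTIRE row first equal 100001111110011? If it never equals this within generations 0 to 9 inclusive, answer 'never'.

Gen 0: 111110000000100
Gen 1 (rule 57): 100001111110011
Gen 2 (rule 169): 001101111100010
Gen 3 (rule 122): 011111000110101
Gen 4 (rule 146): 101110101000000
Gen 5 (rule 57): 011001010111111
Gen 6 (rule 169): 010000101111110
Gen 7 (rule 122): 101001011000011
Gen 8 (rule 146): 000110000100100
Gen 9 (rule 57): 110101110010011

Answer: 1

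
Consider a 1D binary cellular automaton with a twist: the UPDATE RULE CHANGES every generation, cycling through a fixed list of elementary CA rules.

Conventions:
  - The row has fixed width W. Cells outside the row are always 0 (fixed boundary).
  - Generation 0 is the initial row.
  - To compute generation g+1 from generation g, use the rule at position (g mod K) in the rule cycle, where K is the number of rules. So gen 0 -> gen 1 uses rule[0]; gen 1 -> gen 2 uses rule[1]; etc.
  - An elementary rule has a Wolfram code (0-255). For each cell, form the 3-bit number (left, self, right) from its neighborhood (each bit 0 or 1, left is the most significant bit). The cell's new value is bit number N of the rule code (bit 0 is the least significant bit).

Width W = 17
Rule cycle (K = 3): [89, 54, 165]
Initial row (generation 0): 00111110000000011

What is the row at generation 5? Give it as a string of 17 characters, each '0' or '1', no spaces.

Answer: 10010011100111000

Derivation:
Gen 0: 00111110000000011
Gen 1 (rule 89): 10100011111111011
Gen 2 (rule 54): 11110100000000100
Gen 3 (rule 165): 01101101111110101
Gen 4 (rule 89): 01101101000010000
Gen 5 (rule 54): 10010011100111000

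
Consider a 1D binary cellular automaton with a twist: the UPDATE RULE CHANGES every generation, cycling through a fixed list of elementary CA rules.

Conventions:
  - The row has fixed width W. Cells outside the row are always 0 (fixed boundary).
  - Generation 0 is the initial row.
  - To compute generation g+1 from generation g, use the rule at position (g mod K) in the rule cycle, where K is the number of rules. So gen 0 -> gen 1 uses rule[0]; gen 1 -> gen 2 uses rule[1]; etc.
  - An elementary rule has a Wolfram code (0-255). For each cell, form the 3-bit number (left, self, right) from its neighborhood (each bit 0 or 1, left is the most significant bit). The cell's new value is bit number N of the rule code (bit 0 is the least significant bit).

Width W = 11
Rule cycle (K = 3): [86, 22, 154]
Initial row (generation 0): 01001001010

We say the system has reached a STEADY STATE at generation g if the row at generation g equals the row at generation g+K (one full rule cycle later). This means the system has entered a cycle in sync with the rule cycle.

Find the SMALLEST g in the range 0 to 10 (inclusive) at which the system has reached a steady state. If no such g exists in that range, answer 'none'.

Answer: 2

Derivation:
Gen 0: 01001001010
Gen 1 (rule 86): 11111111011
Gen 2 (rule 22): 00000000000
Gen 3 (rule 154): 00000000000
Gen 4 (rule 86): 00000000000
Gen 5 (rule 22): 00000000000
Gen 6 (rule 154): 00000000000
Gen 7 (rule 86): 00000000000
Gen 8 (rule 22): 00000000000
Gen 9 (rule 154): 00000000000
Gen 10 (rule 86): 00000000000
Gen 11 (rule 22): 00000000000
Gen 12 (rule 154): 00000000000
Gen 13 (rule 86): 00000000000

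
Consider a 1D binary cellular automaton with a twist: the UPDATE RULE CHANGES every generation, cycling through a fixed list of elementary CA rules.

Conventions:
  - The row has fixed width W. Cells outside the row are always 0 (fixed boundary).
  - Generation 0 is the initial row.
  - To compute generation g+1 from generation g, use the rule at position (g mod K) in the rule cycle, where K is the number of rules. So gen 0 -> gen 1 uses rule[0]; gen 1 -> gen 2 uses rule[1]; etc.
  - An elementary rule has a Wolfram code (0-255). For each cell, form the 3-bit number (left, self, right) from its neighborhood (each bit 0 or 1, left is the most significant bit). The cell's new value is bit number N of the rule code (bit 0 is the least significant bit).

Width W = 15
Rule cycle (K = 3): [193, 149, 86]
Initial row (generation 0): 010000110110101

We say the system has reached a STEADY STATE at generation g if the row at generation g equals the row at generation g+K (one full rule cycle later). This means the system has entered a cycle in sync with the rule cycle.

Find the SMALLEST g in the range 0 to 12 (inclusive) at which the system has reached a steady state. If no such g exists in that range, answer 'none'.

Gen 0: 010000110110101
Gen 1 (rule 193): 000110010010000
Gen 2 (rule 149): 110001011011111
Gen 3 (rule 86): 011011001000001
Gen 4 (rule 193): 001001000011100
Gen 5 (rule 149): 101101111001011
Gen 6 (rule 86): 100100001111001
Gen 7 (rule 193): 000001100111000
Gen 8 (rule 149): 111100010010111
Gen 9 (rule 86): 000110111110001
Gen 10 (rule 193): 110010011110100
Gen 11 (rule 149): 001011001100111
Gen 12 (rule 86): 011001110111001
Gen 13 (rule 193): 001000110011000
Gen 14 (rule 149): 101110001000111
Gen 15 (rule 86): 100011011101001

Answer: none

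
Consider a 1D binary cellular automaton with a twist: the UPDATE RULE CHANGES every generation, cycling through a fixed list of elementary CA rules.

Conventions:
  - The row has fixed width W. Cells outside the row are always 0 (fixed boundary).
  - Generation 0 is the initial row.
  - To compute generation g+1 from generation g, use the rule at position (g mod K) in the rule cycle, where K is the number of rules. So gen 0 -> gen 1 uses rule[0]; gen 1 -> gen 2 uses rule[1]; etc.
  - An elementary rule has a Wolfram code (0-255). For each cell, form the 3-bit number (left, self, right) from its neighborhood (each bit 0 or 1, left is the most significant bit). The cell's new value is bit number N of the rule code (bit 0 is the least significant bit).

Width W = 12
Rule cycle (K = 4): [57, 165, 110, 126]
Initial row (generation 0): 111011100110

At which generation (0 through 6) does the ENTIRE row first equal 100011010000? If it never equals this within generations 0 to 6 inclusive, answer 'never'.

Answer: never

Derivation:
Gen 0: 111011100110
Gen 1 (rule 57): 100110010101
Gen 2 (rule 165): 100000011111
Gen 3 (rule 110): 100000110001
Gen 4 (rule 126): 110001111011
Gen 5 (rule 57): 101101000110
Gen 6 (rule 165): 110011010000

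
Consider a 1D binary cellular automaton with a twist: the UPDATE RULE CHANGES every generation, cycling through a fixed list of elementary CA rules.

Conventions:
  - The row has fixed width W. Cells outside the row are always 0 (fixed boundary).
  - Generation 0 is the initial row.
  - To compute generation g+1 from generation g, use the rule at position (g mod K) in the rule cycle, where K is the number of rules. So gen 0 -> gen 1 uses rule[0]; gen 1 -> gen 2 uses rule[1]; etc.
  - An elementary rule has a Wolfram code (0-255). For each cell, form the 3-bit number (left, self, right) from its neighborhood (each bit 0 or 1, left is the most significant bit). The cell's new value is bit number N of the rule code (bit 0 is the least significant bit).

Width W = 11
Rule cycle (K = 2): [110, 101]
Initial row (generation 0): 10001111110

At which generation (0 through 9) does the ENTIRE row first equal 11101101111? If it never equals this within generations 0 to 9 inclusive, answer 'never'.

Gen 0: 10001111110
Gen 1 (rule 110): 10011000010
Gen 2 (rule 101): 10001011010
Gen 3 (rule 110): 10011111110
Gen 4 (rule 101): 10000000010
Gen 5 (rule 110): 10000000110
Gen 6 (rule 101): 10111110010
Gen 7 (rule 110): 11100010110
Gen 8 (rule 101): 00101011010
Gen 9 (rule 110): 01111111110

Answer: never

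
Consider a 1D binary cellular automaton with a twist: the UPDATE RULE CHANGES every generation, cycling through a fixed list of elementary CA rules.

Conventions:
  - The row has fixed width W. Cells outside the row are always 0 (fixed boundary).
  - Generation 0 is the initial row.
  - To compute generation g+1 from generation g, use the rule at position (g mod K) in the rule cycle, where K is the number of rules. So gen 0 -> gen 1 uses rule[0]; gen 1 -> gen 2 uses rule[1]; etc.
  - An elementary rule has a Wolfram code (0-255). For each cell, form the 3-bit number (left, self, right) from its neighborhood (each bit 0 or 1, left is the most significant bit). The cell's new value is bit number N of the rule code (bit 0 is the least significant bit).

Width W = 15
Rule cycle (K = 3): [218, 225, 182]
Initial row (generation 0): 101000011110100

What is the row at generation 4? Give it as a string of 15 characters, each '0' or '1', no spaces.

Gen 0: 101000011110100
Gen 1 (rule 218): 000100111110010
Gen 2 (rule 225): 110000011110000
Gen 3 (rule 182): 001000101101000
Gen 4 (rule 218): 010101001100100

Answer: 010101001100100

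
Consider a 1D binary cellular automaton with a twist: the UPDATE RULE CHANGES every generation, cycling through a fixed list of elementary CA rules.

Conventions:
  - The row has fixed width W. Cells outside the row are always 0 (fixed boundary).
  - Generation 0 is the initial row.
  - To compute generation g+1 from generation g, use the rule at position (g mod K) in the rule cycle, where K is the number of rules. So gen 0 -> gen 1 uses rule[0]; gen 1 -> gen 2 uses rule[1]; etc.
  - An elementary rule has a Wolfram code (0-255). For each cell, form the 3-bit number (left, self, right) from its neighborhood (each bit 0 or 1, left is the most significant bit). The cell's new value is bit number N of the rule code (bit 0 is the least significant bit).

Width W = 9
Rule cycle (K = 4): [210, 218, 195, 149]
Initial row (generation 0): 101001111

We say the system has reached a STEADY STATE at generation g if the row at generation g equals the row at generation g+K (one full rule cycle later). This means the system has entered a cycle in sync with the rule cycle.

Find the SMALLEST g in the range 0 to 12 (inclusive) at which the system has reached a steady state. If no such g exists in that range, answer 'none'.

Answer: none

Derivation:
Gen 0: 101001111
Gen 1 (rule 210): 000110111
Gen 2 (rule 218): 001110111
Gen 3 (rule 195): 110110011
Gen 4 (rule 149): 000001000
Gen 5 (rule 210): 000010100
Gen 6 (rule 218): 000100010
Gen 7 (rule 195): 111001100
Gen 8 (rule 149): 010100011
Gen 9 (rule 210): 100010101
Gen 10 (rule 218): 010100000
Gen 11 (rule 195): 100001111
Gen 12 (rule 149): 111100110
Gen 13 (rule 210): 011111011
Gen 14 (rule 218): 111111011
Gen 15 (rule 195): 011111001
Gen 16 (rule 149): 001110101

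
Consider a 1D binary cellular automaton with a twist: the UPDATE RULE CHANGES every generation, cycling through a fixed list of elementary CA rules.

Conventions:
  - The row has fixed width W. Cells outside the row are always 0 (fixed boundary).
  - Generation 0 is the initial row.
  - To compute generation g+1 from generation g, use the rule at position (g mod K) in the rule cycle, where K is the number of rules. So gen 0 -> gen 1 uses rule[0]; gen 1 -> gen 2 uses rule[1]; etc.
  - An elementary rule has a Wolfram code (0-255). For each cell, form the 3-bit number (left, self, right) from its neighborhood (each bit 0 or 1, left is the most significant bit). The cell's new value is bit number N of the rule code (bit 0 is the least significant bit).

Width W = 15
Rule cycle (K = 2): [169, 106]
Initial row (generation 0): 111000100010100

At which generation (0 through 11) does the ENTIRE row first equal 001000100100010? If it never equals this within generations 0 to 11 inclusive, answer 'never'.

Gen 0: 111000100010100
Gen 1 (rule 169): 110010001001001
Gen 2 (rule 106): 110100010010010
Gen 3 (rule 169): 101001000000000
Gen 4 (rule 106): 010010000000000
Gen 5 (rule 169): 000000111111111
Gen 6 (rule 106): 000001100000001
Gen 7 (rule 169): 111101001111100
Gen 8 (rule 106): 100110011000100
Gen 9 (rule 169): 000100010010001
Gen 10 (rule 106): 001000100100010
Gen 11 (rule 169): 100010000001000

Answer: 10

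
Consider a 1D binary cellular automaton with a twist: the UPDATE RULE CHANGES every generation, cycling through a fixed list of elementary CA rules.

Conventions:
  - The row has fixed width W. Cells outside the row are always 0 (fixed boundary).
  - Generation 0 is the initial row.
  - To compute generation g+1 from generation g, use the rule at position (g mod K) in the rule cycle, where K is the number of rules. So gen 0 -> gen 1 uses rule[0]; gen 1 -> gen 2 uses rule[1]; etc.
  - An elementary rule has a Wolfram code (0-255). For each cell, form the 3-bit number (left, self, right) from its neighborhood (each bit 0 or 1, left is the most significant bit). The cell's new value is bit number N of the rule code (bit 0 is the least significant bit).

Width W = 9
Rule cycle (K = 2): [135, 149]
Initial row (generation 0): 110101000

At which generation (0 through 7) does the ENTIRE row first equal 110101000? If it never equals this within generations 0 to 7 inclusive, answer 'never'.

Gen 0: 110101000
Gen 1 (rule 135): 000101011
Gen 2 (rule 149): 110101000
Gen 3 (rule 135): 000101011
Gen 4 (rule 149): 110101000
Gen 5 (rule 135): 000101011
Gen 6 (rule 149): 110101000
Gen 7 (rule 135): 000101011

Answer: 0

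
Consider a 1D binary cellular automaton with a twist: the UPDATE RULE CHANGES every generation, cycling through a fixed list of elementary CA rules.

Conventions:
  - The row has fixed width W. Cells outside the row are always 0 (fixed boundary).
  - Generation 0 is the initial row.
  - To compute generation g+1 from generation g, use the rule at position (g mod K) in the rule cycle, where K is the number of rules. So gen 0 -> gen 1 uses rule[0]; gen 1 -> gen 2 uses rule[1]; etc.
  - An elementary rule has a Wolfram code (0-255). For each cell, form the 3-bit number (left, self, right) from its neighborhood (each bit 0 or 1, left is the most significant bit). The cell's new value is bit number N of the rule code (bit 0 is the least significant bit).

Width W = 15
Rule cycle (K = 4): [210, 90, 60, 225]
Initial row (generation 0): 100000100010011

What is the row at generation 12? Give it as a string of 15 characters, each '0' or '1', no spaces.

Gen 0: 100000100010011
Gen 1 (rule 210): 010001010101101
Gen 2 (rule 90): 101010000001100
Gen 3 (rule 60): 111111000001010
Gen 4 (rule 225): 011111011100100
Gen 5 (rule 210): 101111001111010
Gen 6 (rule 90): 001001111001001
Gen 7 (rule 60): 001101000101101
Gen 8 (rule 225): 100110010010110
Gen 9 (rule 210): 011011101100011
Gen 10 (rule 90): 111010101110111
Gen 11 (rule 60): 100111111001100
Gen 12 (rule 225): 000011111000101

Answer: 000011111000101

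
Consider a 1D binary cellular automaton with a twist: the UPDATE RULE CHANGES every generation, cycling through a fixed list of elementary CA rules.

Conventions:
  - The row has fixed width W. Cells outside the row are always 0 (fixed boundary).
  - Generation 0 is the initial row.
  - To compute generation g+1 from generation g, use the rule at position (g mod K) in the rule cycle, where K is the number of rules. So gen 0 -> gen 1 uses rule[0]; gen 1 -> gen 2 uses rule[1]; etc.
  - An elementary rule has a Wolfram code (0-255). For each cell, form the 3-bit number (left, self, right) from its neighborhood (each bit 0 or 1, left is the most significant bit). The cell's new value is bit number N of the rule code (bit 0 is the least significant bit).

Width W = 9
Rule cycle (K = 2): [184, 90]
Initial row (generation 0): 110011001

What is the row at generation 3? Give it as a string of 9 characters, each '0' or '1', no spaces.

Gen 0: 110011001
Gen 1 (rule 184): 101010100
Gen 2 (rule 90): 000000010
Gen 3 (rule 184): 000000001

Answer: 000000001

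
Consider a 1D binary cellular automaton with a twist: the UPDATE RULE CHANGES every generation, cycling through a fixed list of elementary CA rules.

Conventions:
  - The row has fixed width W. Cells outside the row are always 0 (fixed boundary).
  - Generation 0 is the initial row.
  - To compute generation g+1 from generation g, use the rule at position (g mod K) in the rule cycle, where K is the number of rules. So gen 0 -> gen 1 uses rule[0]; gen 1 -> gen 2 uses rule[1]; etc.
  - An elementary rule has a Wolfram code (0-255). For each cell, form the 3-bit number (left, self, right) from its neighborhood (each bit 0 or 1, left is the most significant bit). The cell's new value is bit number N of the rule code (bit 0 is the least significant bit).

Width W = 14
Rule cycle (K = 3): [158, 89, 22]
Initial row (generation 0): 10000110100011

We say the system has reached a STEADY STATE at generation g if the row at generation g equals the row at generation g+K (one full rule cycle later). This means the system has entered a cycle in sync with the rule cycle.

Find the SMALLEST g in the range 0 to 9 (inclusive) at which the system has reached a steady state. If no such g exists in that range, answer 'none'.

Gen 0: 10000110100011
Gen 1 (rule 158): 11001100110110
Gen 2 (rule 89): 11101110110111
Gen 3 (rule 22): 00000000000000
Gen 4 (rule 158): 00000000000000
Gen 5 (rule 89): 11111111111111
Gen 6 (rule 22): 00000000000000
Gen 7 (rule 158): 00000000000000
Gen 8 (rule 89): 11111111111111
Gen 9 (rule 22): 00000000000000
Gen 10 (rule 158): 00000000000000
Gen 11 (rule 89): 11111111111111
Gen 12 (rule 22): 00000000000000

Answer: 3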